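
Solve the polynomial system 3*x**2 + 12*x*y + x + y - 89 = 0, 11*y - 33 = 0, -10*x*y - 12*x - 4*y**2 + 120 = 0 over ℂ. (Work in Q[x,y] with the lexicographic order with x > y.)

Compute a lex Gröbner basis by Buchberger's algorithm.
f_1 = 3*x**2 + 12*x*y + x + y - 89, LT = x**2.
f_2 = 11*y - 33, LT = y.
f_3 = -10*x*y - 12*x - 4*y**2 + 120, LT = x*y.

S(f_1,f_3): lcm = x**2*y. S = -6/5*x**2 + 18/5*x*y**2 + 1/3*x*y + 12*x + 1/3*y**2 - 89/3*y.
  leading term x**2: subtract (-2/5)·f_1 from -6/5*x**2 + 18/5*x*y**2 + 1/3*x*y + 12*x + 1/3*y**2 - 89/3*y → 18/5*x*y**2 + 77/15*x*y + 62/5*x + 1/3*y**2 - 439/15*y - 178/5
  leading term x*y**2: subtract (18/55*x*y)·f_2 from 18/5*x*y**2 + 77/15*x*y + 62/5*x + 1/3*y**2 - 439/15*y - 178/5 → 239/15*x*y + 62/5*x + 1/3*y**2 - 439/15*y - 178/5
  leading term x*y: subtract (239/165*x)·f_2 from 239/15*x*y + 62/5*x + 1/3*y**2 - 439/15*y - 178/5 → 301/5*x + 1/3*y**2 - 439/15*y - 178/5
  leading term x: no divisor's leading term divides it; move 301/5*x to the remainder.
  leading term y**2: subtract (1/33*y)·f_2 from 1/3*y**2 - 439/15*y - 178/5 → -424/15*y - 178/5
  leading term y: subtract (-424/165)·f_2 from -424/15*y - 178/5 → -602/5
  leading term 1: no divisor's leading term divides it; move -602/5 to the remainder.
  remainder 301/5*x - 602/5 ≠ 0; add h_4 = 301/5*x - 602/5 to the basis.

The other S-polynomials (S(f_1,f_2), S(f_2,f_3), S(f_1,h_4), S(f_2,h_4), S(f_3,h_4)) all reduce to 0 modulo the current basis, so we have a Gröbner basis.
Inter-reduce: drop elements whose leading term is divisible by another's, tail-reduce, and make monic.
Reduced Gröbner basis: {x - 2, y - 3}.

Since the basis is lex-ordered, y - 3 is univariate in y. Its roots are {3}. Back-substituting each root into the other basis elements fixes the other coordinates.
  y = 3: the earlier basis element becomes x - 2 = 0, giving x = 2 — point (2, 3).
Each listed point satisfies every original equation (direct substitution).
This is the nonlinear analogue of row-reducing a linear system.

{(2, 3)}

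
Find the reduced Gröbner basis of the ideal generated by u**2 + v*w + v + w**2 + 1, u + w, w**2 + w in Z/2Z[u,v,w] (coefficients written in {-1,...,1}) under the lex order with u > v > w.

f_1 = u**2 + v*w + v + w**2 + 1, LT = u**2.
f_2 = u + w, LT = u.
f_3 = w**2 + w, LT = w**2.

S(f_1,f_2): lcm = u**2. S = u*w + v*w + v + w**2 + 1.
  leading term u*w: subtract (w)·f_2 from u*w + v*w + v + w**2 + 1 → v*w + v + 1
  leading term v*w: no divisor's leading term divides it; move v*w to the remainder.
  leading term v: no divisor's leading term divides it; move v to the remainder.
  leading term 1: no divisor's leading term divides it; move 1 to the remainder.
  remainder v*w + v + 1 ≠ 0; add g_4 = v*w + v + 1 to the basis.

S(f_3,g_4): lcm = v*w**2. S = w.
  leading term w: no divisor's leading term divides it; move w to the remainder.
  remainder w ≠ 0; add g_5 = w to the basis.

S(g_4,g_5): lcm = v*w. S = v + 1.
  leading term v: no divisor's leading term divides it; move v to the remainder.
  leading term 1: no divisor's leading term divides it; move 1 to the remainder.
  remainder v + 1 ≠ 0; add g_6 = v + 1 to the basis.

The other S-polynomials (S(f_1,f_3), S(f_2,f_3), S(f_1,g_4), S(f_2,g_4), S(f_1,g_5), S(f_2,g_5), S(f_3,g_5), S(f_1,g_6), S(f_2,g_6), S(f_3,g_6), S(g_4,g_6), S(g_5,g_6)) all reduce to 0 modulo the current basis, so we have a Gröbner basis.
Inter-reduce: drop elements whose leading term is divisible by another's, tail-reduce, and make monic.

G = {u, v + 1, w}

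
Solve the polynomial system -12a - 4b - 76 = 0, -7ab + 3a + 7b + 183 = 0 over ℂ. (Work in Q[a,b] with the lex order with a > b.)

{(-10/21, -123/7), (-5, -4)}

Compute a lex Gröbner basis by Buchberger's algorithm.
f_1 = -12a - 4b - 76, LT = a.
f_2 = -7ab + 3a + 7b + 183, LT = ab.

S(f_1,f_2): lcm = ab. S = 3/7a + 1/3b^2 + 22/3b + 183/7.
  reduce S modulo (f_1, f_2):
  remainder 1/3b^2 + 151/21b + 164/7 ≠ 0; add h_3 = 1/3b^2 + 151/21b + 164/7 to the basis.

The other S-polynomials (S(f_1,h_3), S(f_2,h_3)) all reduce to 0 modulo the current basis, so we have a Gröbner basis.
Inter-reduce: drop elements whose leading term is divisible by another's, tail-reduce, and make monic.
Reduced Gröbner basis: {a + 1/3b + 19/3, b^2 + 151/7b + 492/7}.

Elimination: the polynomial b^2 + 151/7b + 492/7 lies in the elimination ideal for b, so b ∈ {-123/7, -4}. For each such b, the remaining basis elements (now univariate) give the rest of the solution.
  b = -123/7: the earlier basis element becomes a + 10/21 = 0, giving a = -10/21 — point (-10/21, -123/7).
  b = -4: the earlier basis element becomes a + 5 = 0, giving a = -5 — point (-5, -4).
A lex Gröbner basis triangularizes the system, enabling back-substitution.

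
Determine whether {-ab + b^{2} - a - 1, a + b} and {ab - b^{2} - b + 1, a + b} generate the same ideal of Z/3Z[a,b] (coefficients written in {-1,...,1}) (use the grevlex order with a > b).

Yes, the ideals are equal.

For a fixed monomial order, each ideal has a unique reduced Gröbner basis; comparing bases decides equality.
Buchberger on the first generating set:
f_1 = -ab + b^{2} - a - 1, LT = ab.
f_2 = a + b, LT = a.

S(f_1,f_2): lcm = ab. S = b^{2} + a + 1.
  leading term b^{2}: no divisor's leading term divides it; move b^{2} to the remainder.
  leading term a: subtract (1)·f_2 from a + 1 → -b + 1
  leading term b: no divisor's leading term divides it; move -b to the remainder.
  leading term 1: no divisor's leading term divides it; move 1 to the remainder.
  remainder b^{2} - b + 1 ≠ 0; add g_3 = b^{2} - b + 1 to the basis.

S(f_1,g_3): lcm = ab^{2}. S = -b^{3} - ab - a + b.
  leading term b^{3}: subtract (-b)·g_3 from -b^{3} - ab - a + b → -ab - b^{2} - a - b
  leading term ab: subtract (1)·f_1 from -ab - b^{2} - a - b → b^{2} - b + 1
  leading term b^{2}: subtract (1)·g_3 from b^{2} - b + 1 → 0
  remainder 0.

S(f_2,g_3): leading monomials are coprime, so the S-polynomial reduces to 0 (Buchberger's first criterion).
Every S-polynomial of the final basis reduces to 0, so we have a Gröbner basis.
Inter-reduce: drop elements whose leading term is divisible by another's, tail-reduce, and make monic.
Reduced Gröbner basis: {b^{2} - b + 1, a + b}.

Buchberger on the second generating set:
h_1 = ab - b^{2} - b + 1, LT = ab.
h_2 = a + b, LT = a.

S(h_1,h_2): lcm = ab. S = b^{2} - b + 1.
  leading term b^{2}: no divisor's leading term divides it; move b^{2} to the remainder.
  leading term b: no divisor's leading term divides it; move -b to the remainder.
  leading term 1: no divisor's leading term divides it; move 1 to the remainder.
  remainder b^{2} - b + 1 ≠ 0; add k_3 = b^{2} - b + 1 to the basis.

S(h_1,k_3): lcm = ab^{2}. S = -b^{3} + ab - b^{2} - a + b.
  leading term b^{3}: subtract (-b)·k_3 from -b^{3} + ab - b^{2} - a + b → ab + b^{2} - a - b
  leading term ab: subtract (1)·h_1 from ab + b^{2} - a - b → -b^{2} - a - 1
  leading term b^{2}: subtract (-1)·k_3 from -b^{2} - a - 1 → -a - b
  leading term a: subtract (-1)·h_2 from -a - b → 0
  remainder 0.

S(h_2,k_3): leading monomials are coprime, so the S-polynomial reduces to 0 (Buchberger's first criterion).
Every S-polynomial of the final basis reduces to 0, so we have a Gröbner basis.
Inter-reduce: drop elements whose leading term is divisible by another's, tail-reduce, and make monic.
Reduced Gröbner basis: {b^{2} - b + 1, a + b}.

These coincide, so the ideals are equal.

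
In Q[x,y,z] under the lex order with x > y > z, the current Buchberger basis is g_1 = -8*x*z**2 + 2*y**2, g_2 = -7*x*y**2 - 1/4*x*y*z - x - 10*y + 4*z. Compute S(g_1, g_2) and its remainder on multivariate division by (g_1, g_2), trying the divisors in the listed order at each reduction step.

lcm(LM(g_1), LM(g_2)) = x*y**2*z**2.
S = (lcm/LT(g_1))·g_1 − (lcm/LT(g_2))·g_2 = -1/28*x*y*z**3 - 1/7*x*z**2 - 1/4*y**4 - 10/7*y*z**2 + 4/7*z**3.
Reduce S modulo (g_1, g_2) in that order:
  leading term x*y*z**3: subtract (1/224*y*z)·g_1 from -1/28*x*y*z**3 - 1/7*x*z**2 - 1/4*y**4 - 10/7*y*z**2 + 4/7*z**3 → -1/7*x*z**2 - 1/4*y**4 - 1/112*y**3*z - 10/7*y*z**2 + 4/7*z**3
  leading term x*z**2: subtract (1/56)·g_1 from -1/7*x*z**2 - 1/4*y**4 - 1/112*y**3*z - 10/7*y*z**2 + 4/7*z**3 → -1/4*y**4 - 1/112*y**3*z - 1/28*y**2 - 10/7*y*z**2 + 4/7*z**3
  leading term y**4: no divisor's leading term divides it; move -1/4*y**4 to the remainder.
  leading term y**3*z: no divisor's leading term divides it; move -1/112*y**3*z to the remainder.
  leading term y**2: no divisor's leading term divides it; move -1/28*y**2 to the remainder.
  leading term y*z**2: no divisor's leading term divides it; move -10/7*y*z**2 to the remainder.
  leading term z**3: no divisor's leading term divides it; move 4/7*z**3 to the remainder.
The remainder -1/4*y**4 - 1/112*y**3*z - 1/28*y**2 - 10/7*y*z**2 + 4/7*z**3 is nonzero, so it would be added as the next basis element.
This is the inner loop of Buchberger's algorithm — each nonzero remainder becomes a new basis element.

S(g_1, g_2) = -1/28*x*y*z**3 - 1/7*x*z**2 - 1/4*y**4 - 10/7*y*z**2 + 4/7*z**3; remainder on division = -1/4*y**4 - 1/112*y**3*z - 1/28*y**2 - 10/7*y*z**2 + 4/7*z**3.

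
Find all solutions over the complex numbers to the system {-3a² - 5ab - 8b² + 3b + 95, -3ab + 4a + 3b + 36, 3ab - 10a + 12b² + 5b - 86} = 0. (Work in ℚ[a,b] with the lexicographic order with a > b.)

{(-3, -2)}

Compute a lex Gröbner basis by Buchberger's algorithm.
f_1 = -3a² - 5ab - 8b² + 3b + 95, LT = a².
f_2 = -3ab + 4a + 3b + 36, LT = ab.
f_3 = 3ab - 10a + 12b² + 5b - 86, LT = ab.

S(f_1,f_2): lcm = a²b. S = 4/3a² + 5/3ab² + ab + 12a + 8/3b³ - b² - 95/3b.
  reduce S modulo (f_1, f_2, f_3):
  remainder 40/3a + 8/3b³ - 26/9b² - 28/3b + 488/9 ≠ 0; add h_4 = 40/3a + 8/3b³ - 26/9b² - 28/3b + 488/9 to the basis.

S(f_1,f_3): lcm = a²b. S = 10/3a² - 7/3ab² - 5/3ab + 86/3a + 8/3b³ - b² - 95/3b.
  reduce S modulo (f_1, f_2, f_3, h_4):
  remainder -14/45b³ - 2429/270b² - 2531/45b - 10664/135 ≠ 0; add h_5 = -14/45b³ - 2429/270b² - 2531/45b - 10664/135 to the basis.

S(f_2,f_3): lcm = ab. S = 2a - 4b² - 8/3b + 50/3.
  reduce S modulo (f_1, f_2, f_3, h_4, h_5):
  remainder 8b² + 1492/21b + 2312/21 ≠ 0; add h_6 = 8b² + 1492/21b + 2312/21 to the basis.

S(f_2,h_4): lcm = ab. S = -4/3a - ⅕b⁴ + 13/60b³ + 7/10b² - 76/15b - 12.
  reduce S modulo (f_1, f_2, f_3, h_4, h_5, h_6):
  remainder 38499/196b + 38499/98 ≠ 0; add h_7 = 38499/196b + 38499/98 to the basis.

The other S-polynomials (S(f_1,h_4), S(f_3,h_4), S(f_1,h_5), S(f_2,h_5), S(f_3,h_5), S(h_4,h_5), S(f_1,h_6), S(f_2,h_6), S(f_3,h_6), S(h_4,h_6), S(h_5,h_6), S(f_1,h_7), S(f_2,h_7), S(f_3,h_7), S(h_4,h_7), S(h_5,h_7), S(h_6,h_7)) all reduce to 0 modulo the current basis, so we have a Gröbner basis.
Inter-reduce: drop elements whose leading term is divisible by another's, tail-reduce, and make monic.
Reduced Gröbner basis: {a + 3, b + 2}.

From the last basis element, b + 2 = 0, so b takes values in {-2}. Each choice, substituted upward through the basis, yields the corresponding point(s) of the solution set.
  b = -2: the earlier basis element becomes a + 3 = 0, giving a = -3 — point (-3, -2).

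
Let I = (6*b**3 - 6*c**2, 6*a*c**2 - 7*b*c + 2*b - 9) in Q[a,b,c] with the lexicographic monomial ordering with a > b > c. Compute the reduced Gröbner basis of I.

G = {a*c**2 - 7/6*b*c + 1/3*b - 3/2, b**3 - c**2}

f_1 = 6*b**3 - 6*c**2, LT = b**3.
f_2 = 6*a*c**2 - 7*b*c + 2*b - 9, LT = a*c**2.

The S-polynomials (S(f_1,f_2)) all reduce to 0 modulo the current basis, so we have a Gröbner basis.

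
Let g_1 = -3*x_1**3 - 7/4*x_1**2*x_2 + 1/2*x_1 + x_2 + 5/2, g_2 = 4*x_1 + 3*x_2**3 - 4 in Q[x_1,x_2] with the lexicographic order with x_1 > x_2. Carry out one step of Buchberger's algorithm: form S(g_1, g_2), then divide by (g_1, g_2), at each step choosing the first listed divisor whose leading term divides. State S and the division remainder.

S(g_1, g_2) = -3/4*x_1**2*x_2**3 + 7/12*x_1**2*x_2 + x_1**2 - 1/6*x_1 - 1/3*x_2 - 5/6; remainder on division = -27/64*x_2**9 + 21/64*x_2**7 + 27/16*x_2**6 - 7/8*x_2**4 - 17/8*x_2**3 + 1/4*x_2.

lcm(LM(g_1), LM(g_2)) = x_1**3.
S = (lcm/LT(g_1))·g_1 − (lcm/LT(g_2))·g_2 = -3/4*x_1**2*x_2**3 + 7/12*x_1**2*x_2 + x_1**2 - 1/6*x_1 - 1/3*x_2 - 5/6.
Reduce S modulo (g_1, g_2) in that order:
  leading term x_1**2*x_2**3: subtract (-3/16*x_1*x_2**3)·g_2 from -3/4*x_1**2*x_2**3 + 7/12*x_1**2*x_2 + x_1**2 - 1/6*x_1 - 1/3*x_2 - 5/6 → 7/12*x_1**2*x_2 + x_1**2 + 9/16*x_1*x_2**6 - 3/4*x_1*x_2**3 - 1/6*x_1 - 1/3*x_2 - 5/6
  leading term x_1**2*x_2: subtract (7/48*x_1*x_2)·g_2 from 7/12*x_1**2*x_2 + x_1**2 + 9/16*x_1*x_2**6 - 3/4*x_1*x_2**3 - 1/6*x_1 - 1/3*x_2 - 5/6 → x_1**2 + 9/16*x_1*x_2**6 - 7/16*x_1*x_2**4 - 3/4*x_1*x_2**3 + 7/12*x_1*x_2 - 1/6*x_1 - 1/3*x_2 - 5/6
  leading term x_1**2: subtract (1/4*x_1)·g_2 from x_1**2 + 9/16*x_1*x_2**6 - 7/16*x_1*x_2**4 - 3/4*x_1*x_2**3 + 7/12*x_1*x_2 - 1/6*x_1 - 1/3*x_2 - 5/6 → 9/16*x_1*x_2**6 - 7/16*x_1*x_2**4 - 3/2*x_1*x_2**3 + 7/12*x_1*x_2 + 5/6*x_1 - 1/3*x_2 - 5/6
  leading term x_1*x_2**6: subtract (9/64*x_2**6)·g_2 from 9/16*x_1*x_2**6 - 7/16*x_1*x_2**4 - 3/2*x_1*x_2**3 + 7/12*x_1*x_2 + 5/6*x_1 - 1/3*x_2 - 5/6 → -7/16*x_1*x_2**4 - 3/2*x_1*x_2**3 + 7/12*x_1*x_2 + 5/6*x_1 - 27/64*x_2**9 + 9/16*x_2**6 - 1/3*x_2 - 5/6
  leading term x_1*x_2**4: subtract (-7/64*x_2**4)·g_2 from -7/16*x_1*x_2**4 - 3/2*x_1*x_2**3 + 7/12*x_1*x_2 + 5/6*x_1 - 27/64*x_2**9 + 9/16*x_2**6 - 1/3*x_2 - 5/6 → -3/2*x_1*x_2**3 + 7/12*x_1*x_2 + 5/6*x_1 - 27/64*x_2**9 + 21/64*x_2**7 + 9/16*x_2**6 - 7/16*x_2**4 - 1/3*x_2 - 5/6
  leading term x_1*x_2**3: subtract (-3/8*x_2**3)·g_2 from -3/2*x_1*x_2**3 + 7/12*x_1*x_2 + 5/6*x_1 - 27/64*x_2**9 + 21/64*x_2**7 + 9/16*x_2**6 - 7/16*x_2**4 - 1/3*x_2 - 5/6 → 7/12*x_1*x_2 + 5/6*x_1 - 27/64*x_2**9 + 21/64*x_2**7 + 27/16*x_2**6 - 7/16*x_2**4 - 3/2*x_2**3 - 1/3*x_2 - 5/6
  leading term x_1*x_2: subtract (7/48*x_2)·g_2 from 7/12*x_1*x_2 + 5/6*x_1 - 27/64*x_2**9 + 21/64*x_2**7 + 27/16*x_2**6 - 7/16*x_2**4 - 3/2*x_2**3 - 1/3*x_2 - 5/6 → 5/6*x_1 - 27/64*x_2**9 + 21/64*x_2**7 + 27/16*x_2**6 - 7/8*x_2**4 - 3/2*x_2**3 + 1/4*x_2 - 5/6
  leading term x_1: subtract (5/24)·g_2 from 5/6*x_1 - 27/64*x_2**9 + 21/64*x_2**7 + 27/16*x_2**6 - 7/8*x_2**4 - 3/2*x_2**3 + 1/4*x_2 - 5/6 → -27/64*x_2**9 + 21/64*x_2**7 + 27/16*x_2**6 - 7/8*x_2**4 - 17/8*x_2**3 + 1/4*x_2
  leading term x_2**9: no divisor's leading term divides it; move -27/64*x_2**9 to the remainder.
  leading term x_2**7: no divisor's leading term divides it; move 21/64*x_2**7 to the remainder.
  leading term x_2**6: no divisor's leading term divides it; move 27/16*x_2**6 to the remainder.
  leading term x_2**4: no divisor's leading term divides it; move -7/8*x_2**4 to the remainder.
  leading term x_2**3: no divisor's leading term divides it; move -17/8*x_2**3 to the remainder.
  leading term x_2: no divisor's leading term divides it; move 1/4*x_2 to the remainder.
The remainder -27/64*x_2**9 + 21/64*x_2**7 + 27/16*x_2**6 - 7/8*x_2**4 - 17/8*x_2**3 + 1/4*x_2 is nonzero, so it would be added as the next basis element.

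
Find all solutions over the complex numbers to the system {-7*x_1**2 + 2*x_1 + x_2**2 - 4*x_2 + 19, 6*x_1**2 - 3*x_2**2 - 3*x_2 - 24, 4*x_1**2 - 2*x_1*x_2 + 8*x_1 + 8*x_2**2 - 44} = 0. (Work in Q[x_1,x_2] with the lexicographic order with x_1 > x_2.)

{(2, -1)}

Compute a lex Gröbner basis by Buchberger's algorithm.
f_1 = -7*x_1**2 + 2*x_1 + x_2**2 - 4*x_2 + 19, LT = x_1**2.
f_2 = 6*x_1**2 - 3*x_2**2 - 3*x_2 - 24, LT = x_1**2.
f_3 = 4*x_1**2 - 2*x_1*x_2 + 8*x_1 + 8*x_2**2 - 44, LT = x_1**2.

S(f_1,f_2): lcm = x_1**2. S = -2/7*x_1 + 5/14*x_2**2 + 15/14*x_2 + 9/7.
  leading term x_1: no divisor's leading term divides it; move -2/7*x_1 to the remainder.
  leading term x_2**2: no divisor's leading term divides it; move 5/14*x_2**2 to the remainder.
  leading term x_2: no divisor's leading term divides it; move 15/14*x_2 to the remainder.
  leading term 1: no divisor's leading term divides it; move 9/7 to the remainder.
  remainder -2/7*x_1 + 5/14*x_2**2 + 15/14*x_2 + 9/7 ≠ 0; add h_4 = -2/7*x_1 + 5/14*x_2**2 + 15/14*x_2 + 9/7 to the basis.

S(f_1,f_3): lcm = x_1**2. S = 1/2*x_1*x_2 - 16/7*x_1 - 15/7*x_2**2 + 4/7*x_2 + 58/7.
  leading term x_1*x_2: subtract (-7/4*x_2)·h_4 from 1/2*x_1*x_2 - 16/7*x_1 - 15/7*x_2**2 + 4/7*x_2 + 58/7 → -16/7*x_1 + 5/8*x_2**3 - 15/56*x_2**2 + 79/28*x_2 + 58/7
  leading term x_1: subtract (8)·h_4 from -16/7*x_1 + 5/8*x_2**3 - 15/56*x_2**2 + 79/28*x_2 + 58/7 → 5/8*x_2**3 - 25/8*x_2**2 - 23/4*x_2 - 2
  leading term x_2**3: no divisor's leading term divides it; move 5/8*x_2**3 to the remainder.
  leading term x_2**2: no divisor's leading term divides it; move -25/8*x_2**2 to the remainder.
  leading term x_2: no divisor's leading term divides it; move -23/4*x_2 to the remainder.
  leading term 1: no divisor's leading term divides it; move -2 to the remainder.
  remainder 5/8*x_2**3 - 25/8*x_2**2 - 23/4*x_2 - 2 ≠ 0; add h_5 = 5/8*x_2**3 - 25/8*x_2**2 - 23/4*x_2 - 2 to the basis.

S(f_1,h_4): lcm = x_1**2. S = 5/4*x_1*x_2**2 + 15/4*x_1*x_2 + 59/14*x_1 - 1/7*x_2**2 + 4/7*x_2 - 19/7.
  leading term x_1*x_2**2: subtract (-35/8*x_2**2)·h_4 from 5/4*x_1*x_2**2 + 15/4*x_1*x_2 + 59/14*x_1 - 1/7*x_2**2 + 4/7*x_2 - 19/7 → 15/4*x_1*x_2 + 59/14*x_1 + 25/16*x_2**4 + 75/16*x_2**3 + 307/56*x_2**2 + 4/7*x_2 - 19/7
  leading term x_1*x_2: subtract (-105/8*x_2)·h_4 from 15/4*x_1*x_2 + 59/14*x_1 + 25/16*x_2**4 + 75/16*x_2**3 + 307/56*x_2**2 + 4/7*x_2 - 19/7 → 59/14*x_1 + 25/16*x_2**4 + 75/8*x_2**3 + 2189/112*x_2**2 + 977/56*x_2 - 19/7
  leading term x_1: subtract (-59/4)·h_4 from 59/14*x_1 + 25/16*x_2**4 + 75/8*x_2**3 + 2189/112*x_2**2 + 977/56*x_2 - 19/7 → 25/16*x_2**4 + 75/8*x_2**3 + 397/16*x_2**2 + 133/4*x_2 + 65/4
  leading term x_2**4: subtract (5/2*x_2)·h_5 from 25/16*x_2**4 + 75/8*x_2**3 + 397/16*x_2**2 + 133/4*x_2 + 65/4 → 275/16*x_2**3 + 627/16*x_2**2 + 153/4*x_2 + 65/4
  leading term x_2**3: subtract (55/2)·h_5 from 275/16*x_2**3 + 627/16*x_2**2 + 153/4*x_2 + 65/4 → 1001/8*x_2**2 + 1571/8*x_2 + 285/4
  leading term x_2**2: no divisor's leading term divides it; move 1001/8*x_2**2 to the remainder.
  leading term x_2: no divisor's leading term divides it; move 1571/8*x_2 to the remainder.
  leading term 1: no divisor's leading term divides it; move 285/4 to the remainder.
  remainder 1001/8*x_2**2 + 1571/8*x_2 + 285/4 ≠ 0; add h_6 = 1001/8*x_2**2 + 1571/8*x_2 + 285/4 to the basis.

S(h_5,h_6): lcm = x_2**3. S = -6576/1001*x_2**2 - 48896/5005*x_2 - 16/5.
  leading term x_2**2: subtract (-52608/1002001)·h_6 from -6576/1001*x_2**2 - 48896/5005*x_2 - 16/5 → 2709584/5010005*x_2 + 2709584/5010005
  leading term x_2: no divisor's leading term divides it; move 2709584/5010005*x_2 to the remainder.
  leading term 1: no divisor's leading term divides it; move 2709584/5010005 to the remainder.
  remainder 2709584/5010005*x_2 + 2709584/5010005 ≠ 0; add h_7 = 2709584/5010005*x_2 + 2709584/5010005 to the basis.

The other S-polynomials (S(f_2,f_3), S(f_2,h_4), S(f_3,h_4), S(f_1,h_5), S(f_2,h_5), S(f_3,h_5), S(h_4,h_5), S(f_1,h_6), S(f_2,h_6), S(f_3,h_6), S(h_4,h_6), S(f_1,h_7), S(f_2,h_7), S(f_3,h_7), S(h_4,h_7), S(h_5,h_7), S(h_6,h_7)) all reduce to 0 modulo the current basis, so we have a Gröbner basis.
Inter-reduce: drop elements whose leading term is divisible by another's, tail-reduce, and make monic.
Reduced Gröbner basis: {x_1 - 2, x_2 + 1}.

Since the basis is lex-ordered, x_2 + 1 is univariate in x_2. Its roots are {-1}. Back-substituting each root into the other basis elements fixes the other coordinates.
  x_2 = -1: the earlier basis element becomes x_1 - 2 = 0, giving x_1 = 2 — point (2, -1).
Substituting each solution back into the original system confirms all equations vanish.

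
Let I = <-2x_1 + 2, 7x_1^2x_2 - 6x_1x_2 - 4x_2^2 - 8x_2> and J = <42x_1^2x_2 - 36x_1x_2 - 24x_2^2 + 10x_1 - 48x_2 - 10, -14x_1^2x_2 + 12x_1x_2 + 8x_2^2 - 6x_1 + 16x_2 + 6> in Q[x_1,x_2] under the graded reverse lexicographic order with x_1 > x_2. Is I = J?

Yes, the ideals are equal.

Equality of ideals is decidable: compute both reduced Gröbner bases (unique for the ordering) and check whether they agree.
Buchberger on the first generating set:
f_1 = -2x_1 + 2, LT = x_1.
f_2 = 7x_1^2x_2 - 6x_1x_2 - 4x_2^2 - 8x_2, LT = x_1^2x_2.

S(f_1,f_2): lcm = x_1^2x_2. S = -1/7x_1x_2 + 4/7x_2^2 + 8/7x_2.
  reduce S modulo (f_1, f_2):
  remainder 4/7x_2^2 + x_2 ≠ 0; add g_3 = 4/7x_2^2 + x_2 to the basis.

The other S-polynomials (S(f_1,g_3), S(f_2,g_3)) all reduce to 0 modulo the current basis, so we have a Gröbner basis.
Inter-reduce: drop elements whose leading term is divisible by another's, tail-reduce, and make monic.
Reduced Gröbner basis: {x_2^2 + 7/4x_2, x_1 - 1}.

Buchberger on the second generating set:
h_1 = 42x_1^2x_2 - 36x_1x_2 - 24x_2^2 + 10x_1 - 48x_2 - 10, LT = x_1^2x_2.
h_2 = -14x_1^2x_2 + 12x_1x_2 + 8x_2^2 - 6x_1 + 16x_2 + 6, LT = x_1^2x_2.

S(h_1,h_2): lcm = x_1^2x_2. S = -4/21x_1 + 4/21.
  reduce S modulo (h_1, h_2):
  remainder -4/21x_1 + 4/21 ≠ 0; add k_3 = -4/21x_1 + 4/21 to the basis.

S(h_1,k_3): lcm = x_1^2x_2. S = 1/7x_1x_2 - 4/7x_2^2 + 5/21x_1 - 8/7x_2 - 5/21.
  reduce S modulo (h_1, h_2, k_3):
  remainder -4/7x_2^2 - x_2 ≠ 0; add k_4 = -4/7x_2^2 - x_2 to the basis.

The other S-polynomials (S(h_2,k_3), S(h_1,k_4), S(h_2,k_4), S(k_3,k_4)) all reduce to 0 modulo the current basis, so we have a Gröbner basis.
Inter-reduce: drop elements whose leading term is divisible by another's, tail-reduce, and make monic.
Reduced Gröbner basis: {x_2^2 + 7/4x_2, x_1 - 1}.

These coincide, so the ideals are equal.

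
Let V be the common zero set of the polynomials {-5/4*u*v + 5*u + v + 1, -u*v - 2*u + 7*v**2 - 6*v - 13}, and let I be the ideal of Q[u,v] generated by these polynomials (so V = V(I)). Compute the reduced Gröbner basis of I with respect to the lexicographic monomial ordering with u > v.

G = {u - 7/6*v**2 + 17/15*v + 23/10, v**3 - 174/35*v**2 + 43/35*v + 36/5}

Buchberger's algorithm terminates because the ascending chain of leading-term ideals stabilizes.

f_1 = -5/4*u*v + 5*u + v + 1, LT = u*v.
f_2 = -u*v - 2*u + 7*v**2 - 6*v - 13, LT = u*v.

S(f_1,f_2): lcm = u*v. S = -6*u + 7*v**2 - 34/5*v - 69/5.
  leading term u: no divisor's leading term divides it; move -6*u to the remainder.
  leading term v**2: no divisor's leading term divides it; move 7*v**2 to the remainder.
  leading term v: no divisor's leading term divides it; move -34/5*v to the remainder.
  leading term 1: no divisor's leading term divides it; move -69/5 to the remainder.
  remainder -6*u + 7*v**2 - 34/5*v - 69/5 ≠ 0; add g_3 = -6*u + 7*v**2 - 34/5*v - 69/5 to the basis.

S(f_1,g_3): lcm = u*v. S = -4*u + 7/6*v**3 - 17/15*v**2 - 31/10*v - 4/5.
  leading term u: subtract (2/3)·g_3 from -4*u + 7/6*v**3 - 17/15*v**2 - 31/10*v - 4/5 → 7/6*v**3 - 29/5*v**2 + 43/30*v + 42/5
  leading term v**3: no divisor's leading term divides it; move 7/6*v**3 to the remainder.
  leading term v**2: no divisor's leading term divides it; move -29/5*v**2 to the remainder.
  leading term v: no divisor's leading term divides it; move 43/30*v to the remainder.
  leading term 1: no divisor's leading term divides it; move 42/5 to the remainder.
  remainder 7/6*v**3 - 29/5*v**2 + 43/30*v + 42/5 ≠ 0; add g_4 = 7/6*v**3 - 29/5*v**2 + 43/30*v + 42/5 to the basis.

The other S-polynomials (S(f_2,g_3), S(f_1,g_4), S(f_2,g_4), S(g_3,g_4)) all reduce to 0 modulo the current basis, so we have a Gröbner basis.
Inter-reduce: drop elements whose leading term is divisible by another's, tail-reduce, and make monic.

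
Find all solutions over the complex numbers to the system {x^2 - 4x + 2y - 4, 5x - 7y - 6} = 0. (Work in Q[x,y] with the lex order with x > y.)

{(-10/7, -92/49), (4, 2)}

Compute a lex Gröbner basis by Buchberger's algorithm.
f_1 = x^2 - 4x + 2y - 4, LT = x^2.
f_2 = 5x - 7y - 6, LT = x.

S(f_1,f_2): lcm = x^2. S = 7/5xy - 14/5x + 2y - 4.
  leading term xy: subtract (7/25y)·f_2 from 7/5xy - 14/5x + 2y - 4 → -14/5x + 49/25y^2 + 92/25y - 4
  leading term x: subtract (-14/25)·f_2 from -14/5x + 49/25y^2 + 92/25y - 4 → 49/25y^2 - 6/25y - 184/25
  leading term y^2: no divisor's leading term divides it; move 49/25y^2 to the remainder.
  leading term y: no divisor's leading term divides it; move -6/25y to the remainder.
  leading term 1: no divisor's leading term divides it; move -184/25 to the remainder.
  remainder 49/25y^2 - 6/25y - 184/25 ≠ 0; add h_3 = 49/25y^2 - 6/25y - 184/25 to the basis.

S(f_1,h_3): leading monomials are coprime, so the S-polynomial reduces to 0 (Buchberger's first criterion).
S(f_2,h_3): leading monomials are coprime, so the S-polynomial reduces to 0 (Buchberger's first criterion).
Every S-polynomial of the final basis reduces to 0, so we have a Gröbner basis.
Inter-reduce: drop elements whose leading term is divisible by another's, tail-reduce, and make monic.
Reduced Gröbner basis: {x - 7/5y - 6/5, y^2 - 6/49y - 184/49}.

A lex Gröbner basis eliminates variables successively. Here y^2 - 6/49y - 184/49 depends only on y, with roots {-92/49, 2}; lifting each root through the earlier basis elements recovers the full solutions.
  y = -92/49: the earlier basis element becomes x + 10/7 = 0, giving x = -10/7 — point (-10/7, -92/49).
  y = 2: the earlier basis element becomes x - 4 = 0, giving x = 4 — point (4, 2).
Check: every point annihilates each of the original generators.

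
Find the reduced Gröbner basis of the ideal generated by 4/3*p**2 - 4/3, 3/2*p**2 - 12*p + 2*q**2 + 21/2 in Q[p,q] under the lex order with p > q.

f_1 = 4/3*p**2 - 4/3, LT = p**2.
f_2 = 3/2*p**2 - 12*p + 2*q**2 + 21/2, LT = p**2.

S(f_1,f_2): lcm = p**2. S = 8*p - 4/3*q**2 - 8.
  leading term p: no divisor's leading term divides it; move 8*p to the remainder.
  leading term q**2: no divisor's leading term divides it; move -4/3*q**2 to the remainder.
  leading term 1: no divisor's leading term divides it; move -8 to the remainder.
  remainder 8*p - 4/3*q**2 - 8 ≠ 0; add g_3 = 8*p - 4/3*q**2 - 8 to the basis.

S(f_1,g_3): lcm = p**2. S = 1/6*p*q**2 + p - 1.
  leading term p*q**2: subtract (1/48*q**2)·g_3 from 1/6*p*q**2 + p - 1 → p + 1/36*q**4 + 1/6*q**2 - 1
  leading term p: subtract (1/8)·g_3 from p + 1/36*q**4 + 1/6*q**2 - 1 → 1/36*q**4 + 1/3*q**2
  leading term q**4: no divisor's leading term divides it; move 1/36*q**4 to the remainder.
  leading term q**2: no divisor's leading term divides it; move 1/3*q**2 to the remainder.
  remainder 1/36*q**4 + 1/3*q**2 ≠ 0; add g_4 = 1/36*q**4 + 1/3*q**2 to the basis.

S(f_2,g_3): lcm = p**2. S = 1/6*p*q**2 - 7*p + 4/3*q**2 + 7.
  leading term p*q**2: subtract (1/48*q**2)·g_3 from 1/6*p*q**2 - 7*p + 4/3*q**2 + 7 → -7*p + 1/36*q**4 + 3/2*q**2 + 7
  leading term p: subtract (-7/8)·g_3 from -7*p + 1/36*q**4 + 3/2*q**2 + 7 → 1/36*q**4 + 1/3*q**2
  leading term q**4: subtract (1)·g_4 from 1/36*q**4 + 1/3*q**2 → 0
  remainder 0.

S(f_1,g_4): leading monomials are coprime, so the S-polynomial reduces to 0 (Buchberger's first criterion).
S(f_2,g_4): leading monomials are coprime, so the S-polynomial reduces to 0 (Buchberger's first criterion).
S(g_3,g_4): leading monomials are coprime, so the S-polynomial reduces to 0 (Buchberger's first criterion).
Every S-polynomial of the final basis reduces to 0, so we have a Gröbner basis.
Inter-reduce: drop elements whose leading term is divisible by another's, tail-reduce, and make monic.

G = {p - 1/6*q**2 - 1, q**4 + 12*q**2}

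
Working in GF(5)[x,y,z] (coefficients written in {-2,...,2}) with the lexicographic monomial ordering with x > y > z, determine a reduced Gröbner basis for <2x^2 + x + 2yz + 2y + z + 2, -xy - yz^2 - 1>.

f_1 = 2x^2 + x + 2yz + 2y + z + 2, LT = x^2.
f_2 = -xy - yz^2 - 1, LT = xy.

S(f_1,f_2): lcm = x^2y. S = -xyz^2 - 2xy - x + y^2z + y^2 - 2yz + y.
  leading term xyz^2: subtract (z^2)·f_2 from -xyz^2 - 2xy - x + y^2z + y^2 - 2yz + y → -2xy - x + y^2z + y^2 + yz^4 - 2yz + y + z^2
  leading term xy: subtract (2)·f_2 from -2xy - x + y^2z + y^2 + yz^4 - 2yz + y + z^2 → -x + y^2z + y^2 + yz^4 + 2yz^2 - 2yz + y + z^2 + 2
  leading term x: no divisor's leading term divides it; move -x to the remainder.
  leading term y^2z: no divisor's leading term divides it; move y^2z to the remainder.
  leading term y^2: no divisor's leading term divides it; move y^2 to the remainder.
  leading term yz^4: no divisor's leading term divides it; move yz^4 to the remainder.
  leading term yz^2: no divisor's leading term divides it; move 2yz^2 to the remainder.
  leading term yz: no divisor's leading term divides it; move -2yz to the remainder.
  leading term y: no divisor's leading term divides it; move y to the remainder.
  leading term z^2: no divisor's leading term divides it; move z^2 to the remainder.
  leading term 1: no divisor's leading term divides it; move 2 to the remainder.
  remainder -x + y^2z + y^2 + yz^4 + 2yz^2 - 2yz + y + z^2 + 2 ≠ 0; add g_3 = -x + y^2z + y^2 + yz^4 + 2yz^2 - 2yz + y + z^2 + 2 to the basis.

S(f_1,g_3): lcm = x^2. S = xy^2z + xy^2 + xyz^4 + 2xyz^2 - 2xyz + xy + xz^2 + yz + y - 2z + 1.
  leading term xy^2z: subtract (-yz)·f_2 from xy^2z + xy^2 + xyz^4 + 2xyz^2 - 2xyz + xy + xz^2 + yz + y - 2z + 1 → xy^2 + xyz^4 + 2xyz^2 - 2xyz + xy + xz^2 - y^2z^3 + y - 2z + 1
  leading term xy^2: subtract (-y)·f_2 from xy^2 + xyz^4 + 2xyz^2 - 2xyz + xy + xz^2 - y^2z^3 + y - 2z + 1 → xyz^4 + 2xyz^2 - 2xyz + xy + xz^2 - y^2z^3 - y^2z^2 - 2z + 1
  leading term xyz^4: subtract (-z^4)·f_2 from xyz^4 + 2xyz^2 - 2xyz + xy + xz^2 - y^2z^3 - y^2z^2 - 2z + 1 → 2xyz^2 - 2xyz + xy + xz^2 - y^2z^3 - y^2z^2 - yz^6 - z^4 - 2z + 1
  leading term xyz^2: subtract (-2z^2)·f_2 from 2xyz^2 - 2xyz + xy + xz^2 - y^2z^3 - y^2z^2 - yz^6 - z^4 - 2z + 1 → -2xyz + xy + xz^2 - y^2z^3 - y^2z^2 - yz^6 - 2yz^4 - z^4 - 2z^2 - 2z + 1
  leading term xyz: subtract (2z)·f_2 from -2xyz + xy + xz^2 - y^2z^3 - y^2z^2 - yz^6 - 2yz^4 - z^4 - 2z^2 - 2z + 1 → xy + xz^2 - y^2z^3 - y^2z^2 - yz^6 - 2yz^4 + 2yz^3 - z^4 - 2z^2 + 1
  leading term xy: subtract (-1)·f_2 from xy + xz^2 - y^2z^3 - y^2z^2 - yz^6 - 2yz^4 + 2yz^3 - z^4 - 2z^2 + 1 → xz^2 - y^2z^3 - y^2z^2 - yz^6 - 2yz^4 + 2yz^3 - yz^2 - z^4 - 2z^2
  leading term xz^2: subtract (-z^2)·g_3 from xz^2 - y^2z^3 - y^2z^2 - yz^6 - 2yz^4 + 2yz^3 - yz^2 - z^4 - 2z^2 → 0
  remainder 0.

S(f_2,g_3): lcm = xy. S = y^3z + y^3 + y^2z^4 + 2y^2z^2 - 2y^2z + y^2 + 2yz^2 + 2y + 1.
  leading term y^3z: no divisor's leading term divides it; move y^3z to the remainder.
  leading term y^3: no divisor's leading term divides it; move y^3 to the remainder.
  leading term y^2z^4: no divisor's leading term divides it; move y^2z^4 to the remainder.
  leading term y^2z^2: no divisor's leading term divides it; move 2y^2z^2 to the remainder.
  leading term y^2z: no divisor's leading term divides it; move -2y^2z to the remainder.
  leading term y^2: no divisor's leading term divides it; move y^2 to the remainder.
  leading term yz^2: no divisor's leading term divides it; move 2yz^2 to the remainder.
  leading term y: no divisor's leading term divides it; move 2y to the remainder.
  leading term 1: no divisor's leading term divides it; move 1 to the remainder.
  remainder y^3z + y^3 + y^2z^4 + 2y^2z^2 - 2y^2z + y^2 + 2yz^2 + 2y + 1 ≠ 0; add g_4 = y^3z + y^3 + y^2z^4 + 2y^2z^2 - 2y^2z + y^2 + 2yz^2 + 2y + 1 to the basis.

S(f_1,g_4): leading monomials are coprime, so the S-polynomial reduces to 0 (Buchberger's first criterion).
S(f_2,g_4): lcm = xy^3z. S = -xy^3 - xy^2z^4 - 2xy^2z^2 + 2xy^2z - xy^2 - 2xyz^2 - 2xy - x + y^3z^3 + y^2z.
  leading term xy^3: subtract (y^2)·f_2 from -xy^3 - xy^2z^4 - 2xy^2z^2 + 2xy^2z - xy^2 - 2xyz^2 - 2xy - x + y^3z^3 + y^2z → -xy^2z^4 - 2xy^2z^2 + 2xy^2z - xy^2 - 2xyz^2 - 2xy - x + y^3z^3 + y^3z^2 + y^2z + y^2
  leading term xy^2z^4: subtract (yz^4)·f_2 from -xy^2z^4 - 2xy^2z^2 + 2xy^2z - xy^2 - 2xyz^2 - 2xy - x + y^3z^3 + y^3z^2 + y^2z + y^2 → -2xy^2z^2 + 2xy^2z - xy^2 - 2xyz^2 - 2xy - x + y^3z^3 + y^3z^2 + y^2z^6 + y^2z + y^2 + yz^4
  leading term xy^2z^2: subtract (2yz^2)·f_2 from -2xy^2z^2 + 2xy^2z - xy^2 - 2xyz^2 - 2xy - x + y^3z^3 + y^3z^2 + y^2z^6 + y^2z + y^2 + yz^4 → 2xy^2z - xy^2 - 2xyz^2 - 2xy - x + y^3z^3 + y^3z^2 + y^2z^6 + 2y^2z^4 + y^2z + y^2 + yz^4 + 2yz^2
  leading term xy^2z: subtract (-2yz)·f_2 from 2xy^2z - xy^2 - 2xyz^2 - 2xy - x + y^3z^3 + y^3z^2 + y^2z^6 + 2y^2z^4 + y^2z + y^2 + yz^4 + 2yz^2 → -xy^2 - 2xyz^2 - 2xy - x + y^3z^3 + y^3z^2 + y^2z^6 + 2y^2z^4 - 2y^2z^3 + y^2z + y^2 + yz^4 + 2yz^2 - 2yz
  leading term xy^2: subtract (y)·f_2 from -xy^2 - 2xyz^2 - 2xy - x + y^3z^3 + y^3z^2 + y^2z^6 + 2y^2z^4 - 2y^2z^3 + y^2z + y^2 + yz^4 + 2yz^2 - 2yz → -2xyz^2 - 2xy - x + y^3z^3 + y^3z^2 + y^2z^6 + 2y^2z^4 - 2y^2z^3 + y^2z^2 + y^2z + y^2 + yz^4 + 2yz^2 - 2yz + y
  leading term xyz^2: subtract (2z^2)·f_2 from -2xyz^2 - 2xy - x + y^3z^3 + y^3z^2 + y^2z^6 + 2y^2z^4 - 2y^2z^3 + y^2z^2 + y^2z + y^2 + yz^4 + 2yz^2 - 2yz + y → -2xy - x + y^3z^3 + y^3z^2 + y^2z^6 + 2y^2z^4 - 2y^2z^3 + y^2z^2 + y^2z + y^2 - 2yz^4 + 2yz^2 - 2yz + y + 2z^2
  leading term xy: subtract (2)·f_2 from -2xy - x + y^3z^3 + y^3z^2 + y^2z^6 + 2y^2z^4 - 2y^2z^3 + y^2z^2 + y^2z + y^2 - 2yz^4 + 2yz^2 - 2yz + y + 2z^2 → -x + y^3z^3 + y^3z^2 + y^2z^6 + 2y^2z^4 - 2y^2z^3 + y^2z^2 + y^2z + y^2 - 2yz^4 - yz^2 - 2yz + y + 2z^2 + 2
  leading term x: subtract (1)·g_3 from -x + y^3z^3 + y^3z^2 + y^2z^6 + 2y^2z^4 - 2y^2z^3 + y^2z^2 + y^2z + y^2 - 2yz^4 - yz^2 - 2yz + y + 2z^2 + 2 → y^3z^3 + y^3z^2 + y^2z^6 + 2y^2z^4 - 2y^2z^3 + y^2z^2 + 2yz^4 + 2yz^2 + z^2
  leading term y^3z^3: subtract (z^2)·g_4 from y^3z^3 + y^3z^2 + y^2z^6 + 2y^2z^4 - 2y^2z^3 + y^2z^2 + 2yz^4 + 2yz^2 + z^2 → 0
  remainder 0.

S(g_3,g_4): leading monomials are coprime, so the S-polynomial reduces to 0 (Buchberger's first criterion).
Every S-polynomial of the final basis reduces to 0, so we have a Gröbner basis.
Inter-reduce: drop elements whose leading term is divisible by another's, tail-reduce, and make monic.

G = {x - y^2z - y^2 - yz^4 - 2yz^2 + 2yz - y - z^2 - 2, y^3z + y^3 + y^2z^4 + 2y^2z^2 - 2y^2z + y^2 + 2yz^2 + 2y + 1}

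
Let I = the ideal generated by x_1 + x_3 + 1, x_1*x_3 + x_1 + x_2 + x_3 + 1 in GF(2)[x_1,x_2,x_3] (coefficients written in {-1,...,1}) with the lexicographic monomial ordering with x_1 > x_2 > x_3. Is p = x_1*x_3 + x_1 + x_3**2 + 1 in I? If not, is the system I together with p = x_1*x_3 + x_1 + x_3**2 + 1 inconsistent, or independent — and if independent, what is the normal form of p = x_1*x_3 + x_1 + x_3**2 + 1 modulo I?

First compute the reduced Gröbner basis of I by Buchberger's algorithm.
f_1 = x_1 + x_3 + 1, LT = x_1.
f_2 = x_1*x_3 + x_1 + x_2 + x_3 + 1, LT = x_1*x_3.

S(f_1,f_2): lcm = x_1*x_3. S = x_1 + x_2 + x_3**2 + 1.
  reduce S modulo (f_1, f_2):
  remainder x_2 + x_3**2 + x_3 ≠ 0; add h_3 = x_2 + x_3**2 + x_3 to the basis.

The other S-polynomials (S(f_1,h_3), S(f_2,h_3)) all reduce to 0 modulo the current basis, so we have a Gröbner basis.
Inter-reduce: drop elements whose leading term is divisible by another's, tail-reduce, and make monic.
Reduced Gröbner basis: {x_1 + x_3 + 1, x_2 + x_3**2 + x_3}.
Label its elements g_1 = x_1 + x_3 + 1, g_2 = x_2 + x_3**2 + x_3.

Reduce p = x_1*x_3 + x_1 + x_3**2 + 1 modulo G:
  leading term x_1*x_3: subtract (x_3)·g_1 from x_1*x_3 + x_1 + x_3**2 + 1 → x_1 + x_3 + 1
  leading term x_1: subtract (1)·g_1 from x_1 + x_3 + 1 → 0
  normal form = 0.
Since the normal form is 0, p ∈ I.

x_1*x_3 + x_1 + x_3**2 + 1 lies in I (it reduces to 0).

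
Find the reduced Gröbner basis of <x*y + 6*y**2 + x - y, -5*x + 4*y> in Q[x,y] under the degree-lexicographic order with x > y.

G = {y**2 - 1/34*y, x - 4/5*y}

f_1 = x*y + 6*y**2 + x - y, LT = x*y.
f_2 = -5*x + 4*y, LT = x.

S(f_1,f_2): lcm = x*y. S = 34/5*y**2 + x - y.
  leading term y**2: no divisor's leading term divides it; move 34/5*y**2 to the remainder.
  leading term x: subtract (-1/5)·f_2 from x - y → -1/5*y
  leading term y: no divisor's leading term divides it; move -1/5*y to the remainder.
  remainder 34/5*y**2 - 1/5*y ≠ 0; add g_3 = 34/5*y**2 - 1/5*y to the basis.

The other S-polynomials (S(f_1,g_3), S(f_2,g_3)) all reduce to 0 modulo the current basis, so we have a Gröbner basis.
Inter-reduce: drop elements whose leading term is divisible by another's, tail-reduce, and make monic.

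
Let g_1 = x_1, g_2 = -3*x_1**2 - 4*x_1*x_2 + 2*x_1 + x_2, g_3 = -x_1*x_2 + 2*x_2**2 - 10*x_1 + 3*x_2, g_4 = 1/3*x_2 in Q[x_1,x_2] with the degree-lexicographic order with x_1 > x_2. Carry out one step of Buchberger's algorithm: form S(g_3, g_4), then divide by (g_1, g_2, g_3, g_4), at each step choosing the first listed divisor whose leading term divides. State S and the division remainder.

lcm(LM(g_3), LM(g_4)) = x_1*x_2.
S = (lcm/LT(g_3))·g_3 − (lcm/LT(g_4))·g_4 = -2*x_2**2 + 10*x_1 - 3*x_2.
Reduce S modulo (g_1, g_2, g_3, g_4) in that order:
  leading term x_2**2: subtract (-6*x_2)·g_4 from -2*x_2**2 + 10*x_1 - 3*x_2 → 10*x_1 - 3*x_2
  leading term x_1: subtract (10)·g_1 from 10*x_1 - 3*x_2 → -3*x_2
  leading term x_2: subtract (-9)·g_4 from -3*x_2 → 0
The remainder is 0, so this S-polynomial contributes no new basis element.

S(g_3, g_4) = -2*x_2**2 + 10*x_1 - 3*x_2; remainder on division = 0.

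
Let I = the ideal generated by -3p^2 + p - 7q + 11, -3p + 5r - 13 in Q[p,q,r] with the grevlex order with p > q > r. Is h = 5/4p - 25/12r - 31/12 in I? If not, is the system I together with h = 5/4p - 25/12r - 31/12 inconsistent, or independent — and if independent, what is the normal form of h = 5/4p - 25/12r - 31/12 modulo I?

Adjoining 5/4p - 25/12r - 31/12 makes the ideal the whole ring: the system is inconsistent.

First compute the reduced Gröbner basis of I by Buchberger's algorithm.
f_1 = -3p^2 + p - 7q + 11, LT = p^2.
f_2 = -3p + 5r - 13, LT = p.

S(f_1,f_2): lcm = p^2. S = 5/3pr - 14/3p + 7/3q - 11/3.
  leading term pr: subtract (-5/9r)·f_2 from 5/3pr - 14/3p + 7/3q - 11/3 → 25/9r^2 - 14/3p + 7/3q - 65/9r - 11/3
  leading term r^2: no divisor's leading term divides it; move 25/9r^2 to the remainder.
  leading term p: subtract (14/9)·f_2 from -14/3p + 7/3q - 65/9r - 11/3 → 7/3q - 15r + 149/9
  leading term q: no divisor's leading term divides it; move 7/3q to the remainder.
  leading term r: no divisor's leading term divides it; move -15r to the remainder.
  leading term 1: no divisor's leading term divides it; move 149/9 to the remainder.
  remainder 25/9r^2 + 7/3q - 15r + 149/9 ≠ 0; add k_3 = 25/9r^2 + 7/3q - 15r + 149/9 to the basis.

The other S-polynomials (S(f_1,k_3), S(f_2,k_3)) all reduce to 0 modulo the current basis, so we have a Gröbner basis.
Inter-reduce: drop elements whose leading term is divisible by another's, tail-reduce, and make monic.
Reduced Gröbner basis: {r^2 + 21/25q - 27/5r + 149/25, p - 5/3r + 13/3}.
Label its elements g_1 = r^2 + 21/25q - 27/5r + 149/25, g_2 = p - 5/3r + 13/3.

Reduce h = 5/4p - 25/12r - 31/12 modulo G:
  leading term p: subtract (5/4)·g_2 from 5/4p - 25/12r - 31/12 → -8
  leading term 1: no divisor's leading term divides it; move -8 to the remainder.
  normal form = -8.
The normal form is nonzero, so h ∉ I. Since h minus its normal form lies in I, I + (h) = I + (n) where n = -8; decide whether this ideal is the whole ring.
Here n = -8 is a nonzero constant, hence a unit: 1 ∈ I + (h), the Gröbner basis of I + (h) is {1}, and the enlarged system has no common solution — adjoining h is inconsistent.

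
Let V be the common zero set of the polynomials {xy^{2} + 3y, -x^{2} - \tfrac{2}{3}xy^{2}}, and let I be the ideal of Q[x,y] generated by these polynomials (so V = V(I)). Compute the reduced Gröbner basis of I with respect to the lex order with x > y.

G = {x^{2} - 2y, xy + \tfrac{2}{3}y^{3}, y^{4} - \tfrac{9}{2}y}

f_1 = xy^{2} + 3y, LT = xy^{2}.
f_2 = -x^{2} - \tfrac{2}{3}xy^{2}, LT = x^{2}.

S(f_1,f_2): lcm = x^{2}y^{2}. S = -\tfrac{2}{3}xy^{4} + 3xy.
  leading term xy^{4}: subtract (-\tfrac{2}{3}y^{2})·f_1 from -\tfrac{2}{3}xy^{4} + 3xy → 3xy + 2y^{3}
  leading term xy: no divisor's leading term divides it; move 3xy to the remainder.
  leading term y^{3}: no divisor's leading term divides it; move 2y^{3} to the remainder.
  remainder 3xy + 2y^{3} ≠ 0; add g_3 = 3xy + 2y^{3} to the basis.

S(f_1,g_3): lcm = xy^{2}. S = -\tfrac{2}{3}y^{4} + 3y.
  leading term y^{4}: no divisor's leading term divides it; move -\tfrac{2}{3}y^{4} to the remainder.
  leading term y: no divisor's leading term divides it; move 3y to the remainder.
  remainder -\tfrac{2}{3}y^{4} + 3y ≠ 0; add g_4 = -\tfrac{2}{3}y^{4} + 3y to the basis.

The other S-polynomials (S(f_2,g_3), S(f_1,g_4), S(f_2,g_4), S(g_3,g_4)) all reduce to 0 modulo the current basis, so we have a Gröbner basis.
Inter-reduce: drop elements whose leading term is divisible by another's, tail-reduce, and make monic.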